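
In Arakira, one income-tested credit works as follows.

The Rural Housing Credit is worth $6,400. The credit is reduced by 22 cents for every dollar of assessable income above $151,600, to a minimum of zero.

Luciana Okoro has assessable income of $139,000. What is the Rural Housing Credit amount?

Rural Housing Credit: $139,000 is at or below the $151,600 threshold, so the full $6,400 applies.

$6,400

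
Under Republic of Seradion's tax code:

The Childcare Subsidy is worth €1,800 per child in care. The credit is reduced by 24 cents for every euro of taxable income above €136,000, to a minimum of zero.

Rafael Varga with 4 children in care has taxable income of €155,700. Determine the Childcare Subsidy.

Childcare Subsidy: base = 4 × €1,800 = €7,200. 24% of the €19,700 excess over €136,000 is €4,728; credit = €7,200 − €4,728 = €2,472.

€2,472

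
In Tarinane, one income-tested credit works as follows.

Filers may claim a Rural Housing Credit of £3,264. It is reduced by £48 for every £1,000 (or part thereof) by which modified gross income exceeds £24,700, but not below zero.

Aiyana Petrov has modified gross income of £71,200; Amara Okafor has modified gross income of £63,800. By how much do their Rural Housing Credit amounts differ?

£336

Aiyana (£71,200): Rural Housing Credit: income exceeds £24,700 by £46,500, which is 47 full-or-partial £1,000 increments; reduction = 47 × £48 = £2,256, leaving £1,008.
Amara (£63,800): Rural Housing Credit: income exceeds £24,700 by £39,100, which is 40 full-or-partial £1,000 increments; reduction = 40 × £48 = £1,920, leaving £1,344.
Difference: |£1,008 − £1,344| = £336.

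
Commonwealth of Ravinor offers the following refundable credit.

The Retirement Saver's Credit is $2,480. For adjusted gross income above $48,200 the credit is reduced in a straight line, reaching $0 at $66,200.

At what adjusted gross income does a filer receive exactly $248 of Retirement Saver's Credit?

$64,400

$248 is 248/2,480 of the full $2,480, so 2,232/2,480 of the $18,000 range has been used: income = $48,200 + $18,000 × 2,232/2,480 = $64,400.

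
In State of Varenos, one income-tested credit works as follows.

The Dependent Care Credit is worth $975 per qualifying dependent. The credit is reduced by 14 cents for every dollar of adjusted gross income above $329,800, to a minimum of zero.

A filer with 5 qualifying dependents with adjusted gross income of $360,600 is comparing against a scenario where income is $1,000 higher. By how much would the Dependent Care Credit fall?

$140

At $360,600 — base = 5 × $975 = $4,875. 14% of the $30,800 excess over $329,800 is $4,312; credit = $4,875 − $4,312 = $563.
At $361,600 — base = 5 × $975 = $4,875. 14% of the $31,800 excess over $329,800 is $4,452; credit = $4,875 − $4,452 = $423.
Lost: $563 − $423 = $140.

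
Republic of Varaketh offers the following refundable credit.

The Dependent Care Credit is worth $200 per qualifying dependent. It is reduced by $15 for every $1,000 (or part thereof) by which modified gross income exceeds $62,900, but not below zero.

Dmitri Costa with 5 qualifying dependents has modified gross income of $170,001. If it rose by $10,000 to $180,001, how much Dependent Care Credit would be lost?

$0

At $170,001 — base = 5 × $200 = $1,000. income exceeds $62,900 by $107,101 → 108 increments × $15 = $1,620 ≥ base, so the credit is $0.
At $180,001 — base = 5 × $200 = $1,000. income exceeds $62,900 by $117,101 → 118 increments × $15 = $1,770 ≥ base, so the credit is $0.
Lost: $0 − $0 = $0.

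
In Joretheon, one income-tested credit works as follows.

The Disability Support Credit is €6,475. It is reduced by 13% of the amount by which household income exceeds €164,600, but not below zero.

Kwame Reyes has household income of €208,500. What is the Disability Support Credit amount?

Disability Support Credit: 13% of the €43,900 excess over €164,600 is €5,707; credit = €6,475 − €5,707 = €768.

€768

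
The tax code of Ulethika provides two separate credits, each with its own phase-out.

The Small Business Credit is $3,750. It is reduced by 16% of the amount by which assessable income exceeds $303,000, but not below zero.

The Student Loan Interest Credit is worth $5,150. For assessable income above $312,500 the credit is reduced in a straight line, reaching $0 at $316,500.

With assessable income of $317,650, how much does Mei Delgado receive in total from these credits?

$1,406

Small Business Credit: 16% of the $14,650 excess over $303,000 is $2,344; credit = $3,750 − $2,344 = $1,406.
Student Loan Interest Credit: $317,650 is at or above $316,500, so the credit is $0.
Total: $1,406 + $0 = $1,406.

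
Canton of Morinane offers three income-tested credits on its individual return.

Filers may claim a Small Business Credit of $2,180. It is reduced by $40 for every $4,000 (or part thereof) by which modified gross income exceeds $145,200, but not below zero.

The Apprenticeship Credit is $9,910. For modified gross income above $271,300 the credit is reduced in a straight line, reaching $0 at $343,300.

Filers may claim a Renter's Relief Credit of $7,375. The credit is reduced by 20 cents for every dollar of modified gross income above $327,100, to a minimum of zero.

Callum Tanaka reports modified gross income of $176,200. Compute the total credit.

$19,145

Small Business Credit: income exceeds $145,200 by $31,000, which is 8 full-or-partial $4,000 increments; reduction = 8 × $40 = $320, leaving $1,860.
Apprenticeship Credit: $176,200 is at or below the $271,300 threshold, so the full $9,910 applies.
Renter's Relief Credit: $176,200 is at or below the $327,100 threshold, so the full $7,375 applies.
Total: $1,860 + $9,910 + $7,375 = $19,145.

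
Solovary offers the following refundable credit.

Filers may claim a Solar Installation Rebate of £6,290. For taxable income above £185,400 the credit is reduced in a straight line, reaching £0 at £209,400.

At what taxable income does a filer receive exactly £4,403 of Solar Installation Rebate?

£4,403 is 4,403/6,290 of the full £6,290, so 1,887/6,290 of the £24,000 range has been used: income = £185,400 + £24,000 × 1,887/6,290 = £192,600.

£192,600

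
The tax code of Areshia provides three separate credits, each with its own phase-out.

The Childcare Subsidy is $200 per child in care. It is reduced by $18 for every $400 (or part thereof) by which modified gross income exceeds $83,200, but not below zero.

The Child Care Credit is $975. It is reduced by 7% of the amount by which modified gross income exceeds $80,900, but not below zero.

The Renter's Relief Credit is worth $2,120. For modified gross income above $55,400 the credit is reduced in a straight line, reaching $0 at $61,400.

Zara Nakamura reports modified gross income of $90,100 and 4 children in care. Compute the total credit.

$807

Childcare Subsidy: base = 4 × $200 = $800. income exceeds $83,200 by $6,900, which is 18 full-or-partial $400 increments; reduction = 18 × $18 = $324, leaving $476.
Child Care Credit: 7% of the $9,200 excess over $80,900 is $644; credit = $975 − $644 = $331.
Renter's Relief Credit: $90,100 is at or above $61,400, so the credit is $0.
Total: $476 + $331 + $0 = $807.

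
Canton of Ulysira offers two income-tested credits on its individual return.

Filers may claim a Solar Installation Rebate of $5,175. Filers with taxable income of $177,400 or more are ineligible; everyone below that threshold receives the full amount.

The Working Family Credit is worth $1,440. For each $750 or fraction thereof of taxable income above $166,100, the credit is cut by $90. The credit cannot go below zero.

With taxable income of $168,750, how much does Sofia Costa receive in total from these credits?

$6,255

Solar Installation Rebate: $168,750 is below the $177,400 cutoff, so the full $5,175 applies.
Working Family Credit: income exceeds $166,100 by $2,650, which is 4 full-or-partial $750 increments; reduction = 4 × $90 = $360, leaving $1,080.
Total: $5,175 + $1,080 = $6,255.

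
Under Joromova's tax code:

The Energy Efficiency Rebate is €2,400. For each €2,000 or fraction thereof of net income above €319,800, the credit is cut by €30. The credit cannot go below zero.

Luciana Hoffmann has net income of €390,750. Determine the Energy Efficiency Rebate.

Energy Efficiency Rebate: income exceeds €319,800 by €70,950, which is 36 full-or-partial €2,000 increments; reduction = 36 × €30 = €1,080, leaving €1,320.

€1,320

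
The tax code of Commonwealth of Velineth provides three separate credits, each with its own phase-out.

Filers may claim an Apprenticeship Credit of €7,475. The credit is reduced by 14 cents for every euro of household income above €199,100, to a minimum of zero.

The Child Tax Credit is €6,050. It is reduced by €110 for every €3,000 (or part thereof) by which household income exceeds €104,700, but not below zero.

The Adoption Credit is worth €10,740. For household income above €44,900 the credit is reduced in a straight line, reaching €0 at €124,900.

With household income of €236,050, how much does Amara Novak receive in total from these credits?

Apprenticeship Credit: 14% of the €36,950 excess over €199,100 is €5,173; credit = €7,475 − €5,173 = €2,302.
Child Tax Credit: income exceeds €104,700 by €131,350, which is 44 full-or-partial €3,000 increments; reduction = 44 × €110 = €4,840, leaving €1,210.
Adoption Credit: €236,050 is at or above €124,900, so the credit is €0.
Total: €2,302 + €1,210 + €0 = €3,512.

€3,512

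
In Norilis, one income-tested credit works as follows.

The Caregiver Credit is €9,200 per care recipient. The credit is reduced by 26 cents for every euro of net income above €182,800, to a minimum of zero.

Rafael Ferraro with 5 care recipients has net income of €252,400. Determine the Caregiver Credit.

€27,904

Caregiver Credit: base = 5 × €9,200 = €46,000. 26% of the €69,600 excess over €182,800 is €18,096; credit = €46,000 − €18,096 = €27,904.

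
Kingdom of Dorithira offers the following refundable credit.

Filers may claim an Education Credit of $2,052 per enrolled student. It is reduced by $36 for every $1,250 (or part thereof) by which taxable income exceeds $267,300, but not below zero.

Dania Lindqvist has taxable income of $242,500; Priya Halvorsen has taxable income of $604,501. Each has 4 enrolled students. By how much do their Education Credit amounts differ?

Dania ($242,500): Education Credit: base = 4 × $2,052 = $8,208. $242,500 is at or below the $267,300 threshold, so the full $8,208 applies.
Priya ($604,501): Education Credit: base = 4 × $2,052 = $8,208. income exceeds $267,300 by $337,201 → 270 increments × $36 = $9,720 ≥ base, so the credit is $0.
Difference: |$8,208 − $0| = $8,208.

$8,208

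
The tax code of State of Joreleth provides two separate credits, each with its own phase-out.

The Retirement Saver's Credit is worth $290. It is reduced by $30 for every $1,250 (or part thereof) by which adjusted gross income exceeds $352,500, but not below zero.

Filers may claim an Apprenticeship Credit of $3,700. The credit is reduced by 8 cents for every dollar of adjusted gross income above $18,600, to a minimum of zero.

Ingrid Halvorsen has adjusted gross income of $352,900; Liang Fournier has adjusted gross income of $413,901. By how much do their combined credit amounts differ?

$260

Ingrid ($352,900): Retirement Saver's Credit: income exceeds $352,500 by $400, which is 1 full-or-partial $1,250 increment; reduction = 1 × $30 = $30, leaving $260. Apprenticeship Credit: 8% of the $334,300 excess over $18,600 is $26,744 ≥ base, so the credit is $0. total $260 + $0 = $260
Liang ($413,901): Retirement Saver's Credit: income exceeds $352,500 by $61,401 → 50 increments × $30 = $1,500 ≥ base, so the credit is $0. Apprenticeship Credit: 8% of the $395,301 excess over $18,600 is $31,624.08 ≥ base, so the credit is $0. total $0 + $0 = $0
Difference: |$260 − $0| = $260.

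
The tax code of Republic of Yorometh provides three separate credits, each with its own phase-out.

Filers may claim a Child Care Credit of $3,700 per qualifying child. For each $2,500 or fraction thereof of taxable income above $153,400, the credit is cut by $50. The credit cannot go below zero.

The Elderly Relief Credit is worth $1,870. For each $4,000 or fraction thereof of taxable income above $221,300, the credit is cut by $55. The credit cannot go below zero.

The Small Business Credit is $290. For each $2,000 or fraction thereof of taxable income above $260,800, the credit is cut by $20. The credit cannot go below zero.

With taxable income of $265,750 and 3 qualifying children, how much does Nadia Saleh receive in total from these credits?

Child Care Credit: base = 3 × $3,700 = $11,100. income exceeds $153,400 by $112,350, which is 45 full-or-partial $2,500 increments; reduction = 45 × $50 = $2,250, leaving $8,850.
Elderly Relief Credit: income exceeds $221,300 by $44,450, which is 12 full-or-partial $4,000 increments; reduction = 12 × $55 = $660, leaving $1,210.
Small Business Credit: income exceeds $260,800 by $4,950, which is 3 full-or-partial $2,000 increments; reduction = 3 × $20 = $60, leaving $230.
Total: $8,850 + $1,210 + $230 = $10,290.

$10,290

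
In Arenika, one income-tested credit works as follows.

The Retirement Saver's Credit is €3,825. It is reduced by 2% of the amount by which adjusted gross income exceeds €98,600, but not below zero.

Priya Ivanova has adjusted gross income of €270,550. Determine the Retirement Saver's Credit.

€386

Retirement Saver's Credit: 2% of the €171,950 excess over €98,600 is €3,439; credit = €3,825 − €3,439 = €386.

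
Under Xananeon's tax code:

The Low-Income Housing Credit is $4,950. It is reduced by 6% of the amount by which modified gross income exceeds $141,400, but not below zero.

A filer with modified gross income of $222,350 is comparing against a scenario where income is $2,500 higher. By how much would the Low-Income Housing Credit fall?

$93

At $222,350 — 6% of the $80,950 excess over $141,400 is $4,857; credit = $4,950 − $4,857 = $93.
At $224,850 — 6% of the $83,450 excess over $141,400 is $5,007 ≥ base, so the credit is $0.
Lost: $93 − $0 = $93.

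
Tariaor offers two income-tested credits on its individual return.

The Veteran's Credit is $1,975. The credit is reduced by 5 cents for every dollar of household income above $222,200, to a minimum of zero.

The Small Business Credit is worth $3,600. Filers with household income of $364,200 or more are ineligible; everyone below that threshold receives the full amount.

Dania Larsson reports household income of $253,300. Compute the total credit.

$4,020

Veteran's Credit: 5% of the $31,100 excess over $222,200 is $1,555; credit = $1,975 − $1,555 = $420.
Small Business Credit: $253,300 is below the $364,200 cutoff, so the full $3,600 applies.
Total: $420 + $3,600 = $4,020.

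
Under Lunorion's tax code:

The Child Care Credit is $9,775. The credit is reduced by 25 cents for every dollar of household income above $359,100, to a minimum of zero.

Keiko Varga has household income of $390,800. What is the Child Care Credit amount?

$1,850

Child Care Credit: 25% of the $31,700 excess over $359,100 is $7,925; credit = $9,775 − $7,925 = $1,850.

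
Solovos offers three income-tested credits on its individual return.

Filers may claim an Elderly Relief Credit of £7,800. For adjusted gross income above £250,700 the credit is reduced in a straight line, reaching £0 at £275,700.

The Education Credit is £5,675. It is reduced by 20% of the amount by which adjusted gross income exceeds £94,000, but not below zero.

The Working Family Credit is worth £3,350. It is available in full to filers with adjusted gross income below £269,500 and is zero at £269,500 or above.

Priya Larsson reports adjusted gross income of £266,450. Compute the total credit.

Elderly Relief Credit: £266,450 is £15,750 into a £25,000 phase-out range, leaving 9,250/25,000 of the credit: £7,800 × 9,250/25,000 = £2,886.
Education Credit: 20% of the £172,450 excess over £94,000 is £34,490 ≥ base, so the credit is £0.
Working Family Credit: £266,450 is below the £269,500 cutoff, so the full £3,350 applies.
Total: £2,886 + £0 + £3,350 = £6,236.

£6,236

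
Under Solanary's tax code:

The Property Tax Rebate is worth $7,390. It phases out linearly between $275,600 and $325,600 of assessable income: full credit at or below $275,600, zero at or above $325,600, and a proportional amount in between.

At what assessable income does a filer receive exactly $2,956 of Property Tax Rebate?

$305,600

$2,956 is 2,956/7,390 of the full $7,390, so 4,434/7,390 of the $50,000 range has been used: income = $275,600 + $50,000 × 4,434/7,390 = $305,600.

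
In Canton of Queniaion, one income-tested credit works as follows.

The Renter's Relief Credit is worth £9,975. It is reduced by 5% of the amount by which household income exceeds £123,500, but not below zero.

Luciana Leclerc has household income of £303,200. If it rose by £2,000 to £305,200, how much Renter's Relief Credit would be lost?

£100

At £303,200 — 5% of the £179,700 excess over £123,500 is £8,985; credit = £9,975 − £8,985 = £990.
At £305,200 — 5% of the £181,700 excess over £123,500 is £9,085; credit = £9,975 − £9,085 = £890.
Lost: £990 − £890 = £100.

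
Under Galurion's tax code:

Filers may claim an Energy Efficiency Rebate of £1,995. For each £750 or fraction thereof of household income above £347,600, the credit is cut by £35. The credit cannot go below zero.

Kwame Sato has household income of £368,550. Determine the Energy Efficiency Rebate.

Energy Efficiency Rebate: income exceeds £347,600 by £20,950, which is 28 full-or-partial £750 increments; reduction = 28 × £35 = £980, leaving £1,015.

£1,015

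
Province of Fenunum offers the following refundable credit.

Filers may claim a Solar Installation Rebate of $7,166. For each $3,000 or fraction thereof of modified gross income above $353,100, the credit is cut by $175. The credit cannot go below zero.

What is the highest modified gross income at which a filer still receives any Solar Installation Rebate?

$473,100

After 40 increments the reduction is 40 × $175 = $7,000, leaving $166; one more increment wipes it out. Increment 40 ends at excess 40 × $3,000 = $120,000, so the highest qualifying income is $353,100 + $120,000 = $473,100.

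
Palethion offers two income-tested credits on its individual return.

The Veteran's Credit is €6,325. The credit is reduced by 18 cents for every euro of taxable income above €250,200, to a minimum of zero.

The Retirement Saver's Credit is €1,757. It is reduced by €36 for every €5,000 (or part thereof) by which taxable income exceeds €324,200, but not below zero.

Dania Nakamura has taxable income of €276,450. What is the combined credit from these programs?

Veteran's Credit: 18% of the €26,250 excess over €250,200 is €4,725; credit = €6,325 − €4,725 = €1,600.
Retirement Saver's Credit: €276,450 is at or below the €324,200 threshold, so the full €1,757 applies.
Total: €1,600 + €1,757 = €3,357.

€3,357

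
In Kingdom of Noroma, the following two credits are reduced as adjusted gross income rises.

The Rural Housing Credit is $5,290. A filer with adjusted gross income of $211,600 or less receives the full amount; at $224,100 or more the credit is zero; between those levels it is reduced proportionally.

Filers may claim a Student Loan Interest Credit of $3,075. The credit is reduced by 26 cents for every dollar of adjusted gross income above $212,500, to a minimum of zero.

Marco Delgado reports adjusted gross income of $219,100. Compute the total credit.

Rural Housing Credit: $219,100 is $7,500 into a $12,500 phase-out range, leaving 5,000/12,500 of the credit: $5,290 × 5,000/12,500 = $2,116.
Student Loan Interest Credit: 26% of the $6,600 excess over $212,500 is $1,716; credit = $3,075 − $1,716 = $1,359.
Total: $2,116 + $1,359 = $3,475.

$3,475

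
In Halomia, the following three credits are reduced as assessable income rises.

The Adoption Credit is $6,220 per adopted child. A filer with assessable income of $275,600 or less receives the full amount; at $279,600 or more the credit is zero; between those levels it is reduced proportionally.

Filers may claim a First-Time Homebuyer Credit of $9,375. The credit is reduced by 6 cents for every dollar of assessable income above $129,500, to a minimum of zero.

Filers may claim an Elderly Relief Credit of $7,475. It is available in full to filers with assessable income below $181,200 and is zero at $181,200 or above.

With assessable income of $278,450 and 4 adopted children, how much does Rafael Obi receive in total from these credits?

Adoption Credit: base = 4 × $6,220 = $24,880. $278,450 is $2,850 into a $4,000 phase-out range, leaving 1,150/4,000 of the credit: $24,880 × 1,150/4,000 = $7,153.
First-Time Homebuyer Credit: 6% of the $148,950 excess over $129,500 is $8,937; credit = $9,375 − $8,937 = $438.
Elderly Relief Credit: $278,450 meets or exceeds the $181,200 cutoff, so the credit is $0.
Total: $7,153 + $438 + $0 = $7,591.

$7,591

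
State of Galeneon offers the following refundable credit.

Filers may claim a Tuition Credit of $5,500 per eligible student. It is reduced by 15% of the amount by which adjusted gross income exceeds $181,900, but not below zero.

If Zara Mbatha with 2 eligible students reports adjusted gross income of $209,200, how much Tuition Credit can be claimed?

Tuition Credit: base = 2 × $5,500 = $11,000. 15% of the $27,300 excess over $181,900 is $4,095; credit = $11,000 − $4,095 = $6,905.

$6,905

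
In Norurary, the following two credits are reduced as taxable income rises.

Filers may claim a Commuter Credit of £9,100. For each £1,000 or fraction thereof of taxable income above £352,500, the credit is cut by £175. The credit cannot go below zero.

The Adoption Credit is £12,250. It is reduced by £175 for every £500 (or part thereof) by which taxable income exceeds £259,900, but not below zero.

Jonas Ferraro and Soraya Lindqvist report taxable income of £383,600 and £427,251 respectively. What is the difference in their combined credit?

Jonas (£383,600): Commuter Credit: income exceeds £352,500 by £31,100, which is 32 full-or-partial £1,000 increments; reduction = 32 × £175 = £5,600, leaving £3,500. Adoption Credit: income exceeds £259,900 by £123,700 → 248 increments × £175 = £43,400 ≥ base, so the credit is £0. total £3,500 + £0 = £3,500
Soraya (£427,251): Commuter Credit: income exceeds £352,500 by £74,751 → 75 increments × £175 = £13,125 ≥ base, so the credit is £0. Adoption Credit: income exceeds £259,900 by £167,351 → 335 increments × £175 = £58,625 ≥ base, so the credit is £0. total £0 + £0 = £0
Difference: |£3,500 − £0| = £3,500.

£3,500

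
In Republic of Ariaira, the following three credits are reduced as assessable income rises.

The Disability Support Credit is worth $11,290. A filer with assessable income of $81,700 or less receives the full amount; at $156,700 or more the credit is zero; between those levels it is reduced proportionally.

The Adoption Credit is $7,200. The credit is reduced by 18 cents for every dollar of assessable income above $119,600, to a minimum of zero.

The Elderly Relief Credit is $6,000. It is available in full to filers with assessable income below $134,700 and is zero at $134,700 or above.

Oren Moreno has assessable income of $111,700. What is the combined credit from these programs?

$19,974

Disability Support Credit: $111,700 is $30,000 into a $75,000 phase-out range, leaving 45,000/75,000 of the credit: $11,290 × 45,000/75,000 = $6,774.
Adoption Credit: $111,700 is at or below the $119,600 threshold, so the full $7,200 applies.
Elderly Relief Credit: $111,700 is below the $134,700 cutoff, so the full $6,000 applies.
Total: $6,774 + $7,200 + $6,000 = $19,974.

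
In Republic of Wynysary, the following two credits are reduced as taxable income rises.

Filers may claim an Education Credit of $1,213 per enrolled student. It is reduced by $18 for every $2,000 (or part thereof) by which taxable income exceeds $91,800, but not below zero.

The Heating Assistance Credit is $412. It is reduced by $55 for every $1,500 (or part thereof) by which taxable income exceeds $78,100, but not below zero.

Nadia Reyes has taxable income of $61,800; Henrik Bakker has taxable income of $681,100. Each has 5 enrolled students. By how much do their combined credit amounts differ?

Nadia ($61,800): Education Credit: base = 5 × $1,213 = $6,065. $61,800 is at or below the $91,800 threshold, so the full $6,065 applies. Heating Assistance Credit: $61,800 is at or below the $78,100 threshold, so the full $412 applies. total $6,065 + $412 = $6,477
Henrik ($681,100): Education Credit: base = 5 × $1,213 = $6,065. income exceeds $91,800 by $589,300, which is 295 full-or-partial $2,000 increments; reduction = 295 × $18 = $5,310, leaving $755. Heating Assistance Credit: income exceeds $78,100 by $603,000 → 402 increments × $55 = $22,110 ≥ base, so the credit is $0. total $755 + $0 = $755
Difference: |$6,477 − $755| = $5,722.

$5,722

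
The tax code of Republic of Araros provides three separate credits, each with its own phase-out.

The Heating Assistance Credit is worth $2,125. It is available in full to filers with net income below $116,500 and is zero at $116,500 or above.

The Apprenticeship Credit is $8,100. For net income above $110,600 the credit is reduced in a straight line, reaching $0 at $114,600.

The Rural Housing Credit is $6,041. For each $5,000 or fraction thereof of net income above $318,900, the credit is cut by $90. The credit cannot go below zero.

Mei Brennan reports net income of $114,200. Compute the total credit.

Heating Assistance Credit: $114,200 is below the $116,500 cutoff, so the full $2,125 applies.
Apprenticeship Credit: $114,200 is $3,600 into a $4,000 phase-out range, leaving 400/4,000 of the credit: $8,100 × 400/4,000 = $810.
Rural Housing Credit: $114,200 is at or below the $318,900 threshold, so the full $6,041 applies.
Total: $2,125 + $810 + $6,041 = $8,976.

$8,976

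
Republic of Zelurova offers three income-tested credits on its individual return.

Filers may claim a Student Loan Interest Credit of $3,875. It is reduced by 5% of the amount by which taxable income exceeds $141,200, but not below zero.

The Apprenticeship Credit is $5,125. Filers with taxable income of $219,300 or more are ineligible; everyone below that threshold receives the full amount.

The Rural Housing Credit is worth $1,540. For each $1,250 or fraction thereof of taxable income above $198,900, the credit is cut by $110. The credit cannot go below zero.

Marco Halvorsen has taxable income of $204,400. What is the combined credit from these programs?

Student Loan Interest Credit: 5% of the $63,200 excess over $141,200 is $3,160; credit = $3,875 − $3,160 = $715.
Apprenticeship Credit: $204,400 is below the $219,300 cutoff, so the full $5,125 applies.
Rural Housing Credit: income exceeds $198,900 by $5,500, which is 5 full-or-partial $1,250 increments; reduction = 5 × $110 = $550, leaving $990.
Total: $715 + $5,125 + $990 = $6,830.

$6,830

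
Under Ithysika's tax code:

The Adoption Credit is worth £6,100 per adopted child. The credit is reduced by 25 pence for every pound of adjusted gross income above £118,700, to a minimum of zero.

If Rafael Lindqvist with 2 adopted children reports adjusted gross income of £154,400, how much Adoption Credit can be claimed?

£3,275

Adoption Credit: base = 2 × £6,100 = £12,200. 25% of the £35,700 excess over £118,700 is £8,925; credit = £12,200 − £8,925 = £3,275.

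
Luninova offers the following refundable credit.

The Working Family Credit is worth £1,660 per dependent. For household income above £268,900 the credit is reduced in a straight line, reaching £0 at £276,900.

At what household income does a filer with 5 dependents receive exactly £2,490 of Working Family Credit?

Full credit = 5 × £1,660 = £8,300.
£2,490 is 2,490/8,300 of the full £8,300, so 5,810/8,300 of the £8,000 range has been used: income = £268,900 + £8,000 × 5,810/8,300 = £274,500.

£274,500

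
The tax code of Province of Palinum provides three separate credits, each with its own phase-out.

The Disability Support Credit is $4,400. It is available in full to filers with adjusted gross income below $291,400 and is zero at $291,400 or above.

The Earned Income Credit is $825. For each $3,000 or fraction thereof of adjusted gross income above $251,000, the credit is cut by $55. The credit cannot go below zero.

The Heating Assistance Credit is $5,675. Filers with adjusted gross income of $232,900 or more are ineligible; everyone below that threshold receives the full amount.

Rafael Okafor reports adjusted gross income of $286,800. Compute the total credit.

$4,565

Disability Support Credit: $286,800 is below the $291,400 cutoff, so the full $4,400 applies.
Earned Income Credit: income exceeds $251,000 by $35,800, which is 12 full-or-partial $3,000 increments; reduction = 12 × $55 = $660, leaving $165.
Heating Assistance Credit: $286,800 meets or exceeds the $232,900 cutoff, so the credit is $0.
Total: $4,400 + $165 + $0 = $4,565.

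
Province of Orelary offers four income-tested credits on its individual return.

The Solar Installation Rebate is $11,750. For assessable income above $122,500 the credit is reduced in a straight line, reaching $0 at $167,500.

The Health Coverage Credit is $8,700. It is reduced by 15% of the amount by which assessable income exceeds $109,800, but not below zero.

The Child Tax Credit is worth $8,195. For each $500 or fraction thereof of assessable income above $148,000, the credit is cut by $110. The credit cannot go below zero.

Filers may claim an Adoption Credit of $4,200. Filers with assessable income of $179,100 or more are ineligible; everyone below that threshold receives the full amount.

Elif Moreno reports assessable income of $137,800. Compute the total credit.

Solar Installation Rebate: $137,800 is $15,300 into a $45,000 phase-out range, leaving 29,700/45,000 of the credit: $11,750 × 29,700/45,000 = $7,755.
Health Coverage Credit: 15% of the $28,000 excess over $109,800 is $4,200; credit = $8,700 − $4,200 = $4,500.
Child Tax Credit: $137,800 is at or below the $148,000 threshold, so the full $8,195 applies.
Adoption Credit: $137,800 is below the $179,100 cutoff, so the full $4,200 applies.
Total: $7,755 + $4,500 + $8,195 + $4,200 = $24,650.

$24,650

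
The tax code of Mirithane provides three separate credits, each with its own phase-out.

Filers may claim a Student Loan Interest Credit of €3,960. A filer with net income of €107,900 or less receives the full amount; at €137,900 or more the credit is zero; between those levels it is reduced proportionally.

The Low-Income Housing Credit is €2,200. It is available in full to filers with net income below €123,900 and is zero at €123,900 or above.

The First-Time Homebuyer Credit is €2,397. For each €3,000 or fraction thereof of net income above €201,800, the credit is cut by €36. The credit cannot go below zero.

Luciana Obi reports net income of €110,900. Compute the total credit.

€8,161

Student Loan Interest Credit: €110,900 is €3,000 into a €30,000 phase-out range, leaving 27,000/30,000 of the credit: €3,960 × 27,000/30,000 = €3,564.
Low-Income Housing Credit: €110,900 is below the €123,900 cutoff, so the full €2,200 applies.
First-Time Homebuyer Credit: €110,900 is at or below the €201,800 threshold, so the full €2,397 applies.
Total: €3,564 + €2,200 + €2,397 = €8,161.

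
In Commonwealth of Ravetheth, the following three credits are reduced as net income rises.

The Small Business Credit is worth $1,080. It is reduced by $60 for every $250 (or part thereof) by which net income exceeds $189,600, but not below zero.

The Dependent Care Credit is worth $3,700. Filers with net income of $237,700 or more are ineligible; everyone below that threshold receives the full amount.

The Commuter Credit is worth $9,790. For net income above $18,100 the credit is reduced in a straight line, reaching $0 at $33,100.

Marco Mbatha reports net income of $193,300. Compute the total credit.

$3,880

Small Business Credit: income exceeds $189,600 by $3,700, which is 15 full-or-partial $250 increments; reduction = 15 × $60 = $900, leaving $180.
Dependent Care Credit: $193,300 is below the $237,700 cutoff, so the full $3,700 applies.
Commuter Credit: $193,300 is at or above $33,100, so the credit is $0.
Total: $180 + $3,700 + $0 = $3,880.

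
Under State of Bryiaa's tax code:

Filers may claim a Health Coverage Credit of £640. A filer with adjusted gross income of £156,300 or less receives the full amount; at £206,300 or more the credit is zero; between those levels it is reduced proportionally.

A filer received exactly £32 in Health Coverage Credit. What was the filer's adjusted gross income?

£203,800

£32 is 32/640 of the full £640, so 608/640 of the £50,000 range has been used: income = £156,300 + £50,000 × 608/640 = £203,800.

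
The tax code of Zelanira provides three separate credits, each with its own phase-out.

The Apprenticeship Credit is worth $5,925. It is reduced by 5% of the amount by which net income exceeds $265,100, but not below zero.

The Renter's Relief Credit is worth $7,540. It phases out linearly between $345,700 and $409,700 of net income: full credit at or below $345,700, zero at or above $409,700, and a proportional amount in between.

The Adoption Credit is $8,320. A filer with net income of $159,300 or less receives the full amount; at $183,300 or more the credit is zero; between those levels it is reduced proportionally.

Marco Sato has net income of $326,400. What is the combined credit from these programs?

Apprenticeship Credit: 5% of the $61,300 excess over $265,100 is $3,065; credit = $5,925 − $3,065 = $2,860.
Renter's Relief Credit: $326,400 is at or below the $345,700 threshold, so the full $7,540 applies.
Adoption Credit: $326,400 is at or above $183,300, so the credit is $0.
Total: $2,860 + $7,540 + $0 = $10,400.

$10,400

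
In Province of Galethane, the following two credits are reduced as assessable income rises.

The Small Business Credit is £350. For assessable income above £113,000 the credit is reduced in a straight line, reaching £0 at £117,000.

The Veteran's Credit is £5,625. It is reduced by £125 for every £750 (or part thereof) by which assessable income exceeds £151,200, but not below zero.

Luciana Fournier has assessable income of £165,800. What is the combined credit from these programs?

£3,125

Small Business Credit: £165,800 is at or above £117,000, so the credit is £0.
Veteran's Credit: income exceeds £151,200 by £14,600, which is 20 full-or-partial £750 increments; reduction = 20 × £125 = £2,500, leaving £3,125.
Total: £0 + £3,125 = £3,125.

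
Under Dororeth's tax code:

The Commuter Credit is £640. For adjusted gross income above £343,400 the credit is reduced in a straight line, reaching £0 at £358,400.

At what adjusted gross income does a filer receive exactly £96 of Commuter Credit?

£356,150

£96 is 96/640 of the full £640, so 544/640 of the £15,000 range has been used: income = £343,400 + £15,000 × 544/640 = £356,150.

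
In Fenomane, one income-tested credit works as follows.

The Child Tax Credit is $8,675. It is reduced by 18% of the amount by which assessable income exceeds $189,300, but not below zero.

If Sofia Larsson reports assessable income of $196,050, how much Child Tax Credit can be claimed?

Child Tax Credit: 18% of the $6,750 excess over $189,300 is $1,215; credit = $8,675 − $1,215 = $7,460.

$7,460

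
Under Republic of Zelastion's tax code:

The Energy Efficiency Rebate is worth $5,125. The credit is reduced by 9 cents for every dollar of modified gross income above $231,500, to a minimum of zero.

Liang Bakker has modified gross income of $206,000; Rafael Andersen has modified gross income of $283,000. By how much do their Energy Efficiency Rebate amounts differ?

$4,635

Liang ($206,000): Energy Efficiency Rebate: $206,000 is at or below the $231,500 threshold, so the full $5,125 applies.
Rafael ($283,000): Energy Efficiency Rebate: 9% of the $51,500 excess over $231,500 is $4,635; credit = $5,125 − $4,635 = $490.
Difference: |$5,125 − $490| = $4,635.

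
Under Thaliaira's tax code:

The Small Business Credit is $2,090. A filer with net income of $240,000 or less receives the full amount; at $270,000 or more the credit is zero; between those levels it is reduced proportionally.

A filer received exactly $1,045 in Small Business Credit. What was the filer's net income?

$255,000

$1,045 is 1,045/2,090 of the full $2,090, so 1,045/2,090 of the $30,000 range has been used: income = $240,000 + $30,000 × 1,045/2,090 = $255,000.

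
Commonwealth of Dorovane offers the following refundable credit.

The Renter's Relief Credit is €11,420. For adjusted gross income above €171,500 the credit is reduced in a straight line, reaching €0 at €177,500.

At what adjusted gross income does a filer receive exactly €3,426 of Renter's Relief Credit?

€3,426 is 3,426/11,420 of the full €11,420, so 7,994/11,420 of the €6,000 range has been used: income = €171,500 + €6,000 × 7,994/11,420 = €175,700.

€175,700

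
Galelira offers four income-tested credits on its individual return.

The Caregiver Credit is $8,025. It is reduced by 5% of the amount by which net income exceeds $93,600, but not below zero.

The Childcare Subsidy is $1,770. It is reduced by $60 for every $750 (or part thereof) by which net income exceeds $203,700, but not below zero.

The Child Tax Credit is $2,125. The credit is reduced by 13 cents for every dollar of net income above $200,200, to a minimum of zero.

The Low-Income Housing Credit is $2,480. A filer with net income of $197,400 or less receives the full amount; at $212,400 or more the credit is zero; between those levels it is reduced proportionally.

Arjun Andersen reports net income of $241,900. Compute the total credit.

$610

Caregiver Credit: 5% of the $148,300 excess over $93,600 is $7,415; credit = $8,025 − $7,415 = $610.
Childcare Subsidy: income exceeds $203,700 by $38,200 → 51 increments × $60 = $3,060 ≥ base, so the credit is $0.
Child Tax Credit: 13% of the $41,700 excess over $200,200 is $5,421 ≥ base, so the credit is $0.
Low-Income Housing Credit: $241,900 is at or above $212,400, so the credit is $0.
Total: $610 + $0 + $0 + $0 = $610.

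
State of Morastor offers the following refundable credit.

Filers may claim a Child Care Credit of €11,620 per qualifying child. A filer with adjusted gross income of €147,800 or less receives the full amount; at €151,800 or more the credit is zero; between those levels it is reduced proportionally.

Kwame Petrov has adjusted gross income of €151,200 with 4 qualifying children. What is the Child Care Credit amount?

€6,972

Child Care Credit: base = 4 × €11,620 = €46,480. €151,200 is €3,400 into a €4,000 phase-out range, leaving 600/4,000 of the credit: €46,480 × 600/4,000 = €6,972.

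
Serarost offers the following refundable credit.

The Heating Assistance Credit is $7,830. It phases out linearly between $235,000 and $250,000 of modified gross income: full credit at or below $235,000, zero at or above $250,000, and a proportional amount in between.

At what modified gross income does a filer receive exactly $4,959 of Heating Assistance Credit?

$4,959 is 4,959/7,830 of the full $7,830, so 2,871/7,830 of the $15,000 range has been used: income = $235,000 + $15,000 × 2,871/7,830 = $240,500.

$240,500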